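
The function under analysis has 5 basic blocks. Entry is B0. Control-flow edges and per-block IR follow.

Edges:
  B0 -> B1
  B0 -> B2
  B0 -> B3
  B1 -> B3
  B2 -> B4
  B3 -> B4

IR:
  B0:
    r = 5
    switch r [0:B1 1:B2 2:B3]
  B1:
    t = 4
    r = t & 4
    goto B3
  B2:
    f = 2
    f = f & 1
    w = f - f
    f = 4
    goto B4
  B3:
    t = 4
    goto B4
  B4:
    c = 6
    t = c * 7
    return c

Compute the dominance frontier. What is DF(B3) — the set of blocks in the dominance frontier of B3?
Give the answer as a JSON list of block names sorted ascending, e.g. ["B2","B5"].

idom tree: B1←B0 B2←B0 B3←B0 B4←B0
Join-block Dom:
  B3: preds {B0,B1}: {B0} ∩ {B0,B1} = {B0}; idom=B0
  B4: preds {B2,B3}: {B0,B2} ∩ {B0,B3} = {B0}; idom=B0

DF walk-up:
  join B3 pred B0: · stop@B0
  join B3 pred B1: B1 stop@B0
  join B4 pred B2: B2 stop@B0
  join B4 pred B3: B3 stop@B0
  B0: DF=∅
  B1: DF={B3}
  B2: DF={B4}
  B3: DF={B4}
  B4: DF=∅

DF(B3) = ["B4"]

Answer: ["B4"]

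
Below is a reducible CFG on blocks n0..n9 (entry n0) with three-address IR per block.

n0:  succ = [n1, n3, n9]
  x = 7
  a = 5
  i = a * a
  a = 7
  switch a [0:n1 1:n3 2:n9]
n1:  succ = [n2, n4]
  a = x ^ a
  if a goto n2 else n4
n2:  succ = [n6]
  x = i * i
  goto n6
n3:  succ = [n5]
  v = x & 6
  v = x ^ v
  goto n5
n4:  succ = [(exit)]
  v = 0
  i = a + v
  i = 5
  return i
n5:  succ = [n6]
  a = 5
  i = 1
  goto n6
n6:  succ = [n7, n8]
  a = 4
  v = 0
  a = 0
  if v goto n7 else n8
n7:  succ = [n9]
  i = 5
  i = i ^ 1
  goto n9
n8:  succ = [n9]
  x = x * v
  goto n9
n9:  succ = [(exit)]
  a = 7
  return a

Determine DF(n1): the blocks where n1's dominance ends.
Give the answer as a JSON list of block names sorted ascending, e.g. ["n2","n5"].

idom tree: n1←n0 n2←n1 n3←n0 n4←n1 n5←n3 n6←n0 n7←n6 n8←n6 n9←n0
Dom∩ at merges:
  n6: preds {n2,n5}: {n0,n1,n2} ∩ {n0,n3,n5} = {n0}; idom=n0
  n9: preds {n0,n7,n8}: {n0} ∩ {n0,n6,n7} ∩ {n0,n6,n8} = {n0}; idom=n0

DF walk-up:
  n6←n2: walk n2→n1 to n0
  n6←n5: walk n5→n3 to n0
  n9←n0: walk · to n0
  n9←n7: walk n7→n6 to n0
  n9←n8: walk n8→n6 to n0
  DF(n0)=∅
  DF(n1)={n6}
  DF(n2)={n6}
  DF(n3)={n6}
  DF(n4)=∅
  DF(n5)={n6}
  DF(n6)={n9}
  DF(n7)={n9}
  DF(n8)={n9}
  DF(n9)=∅

DF(n1) = ["n6"]

Answer: ["n6"]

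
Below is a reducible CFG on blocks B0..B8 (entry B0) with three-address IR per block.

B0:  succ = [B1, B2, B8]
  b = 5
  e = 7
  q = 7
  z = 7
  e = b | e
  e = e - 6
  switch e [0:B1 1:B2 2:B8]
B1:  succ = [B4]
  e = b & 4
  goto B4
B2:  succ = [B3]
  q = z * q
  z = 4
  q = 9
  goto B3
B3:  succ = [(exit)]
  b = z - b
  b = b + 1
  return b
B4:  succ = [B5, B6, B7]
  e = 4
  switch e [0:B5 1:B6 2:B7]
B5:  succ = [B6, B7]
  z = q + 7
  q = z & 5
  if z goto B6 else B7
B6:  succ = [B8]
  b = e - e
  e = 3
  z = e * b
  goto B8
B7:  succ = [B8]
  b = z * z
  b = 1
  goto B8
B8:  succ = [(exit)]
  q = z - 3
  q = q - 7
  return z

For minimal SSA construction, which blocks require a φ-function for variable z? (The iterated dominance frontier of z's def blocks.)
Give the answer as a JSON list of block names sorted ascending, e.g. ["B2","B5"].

idom tree: B1←B0 B2←B0 B3←B2 B4←B1 B5←B4 B6←B4 B7←B4 B8←B0
Dom∩ at merges:
  B6: preds {B4,B5}: {B0,B1,B4} ∩ {B0,B1,B4,B5} = {B0,B1,B4}; idom=B4
  B7: preds {B4,B5}: {B0,B1,B4} ∩ {B0,B1,B4,B5} = {B0,B1,B4}; idom=B4
  B8: preds {B0,B6,B7}: {B0} ∩ {B0,B1,B4,B6} ∩ {B0,B1,B4,B7} = {B0}; idom=B0

DF walk-up:
  join B6 pred B4: · stop@B4
  join B6 pred B5: B5 stop@B4
  join B7 pred B4: · stop@B4
  join B7 pred B5: B5 stop@B4
  join B8 pred B0: · stop@B0
  join B8 pred B6: B6→B4→B1 stop@B0
  join B8 pred B7: B7→B4→B1 stop@B0
  B0 → ∅
  B1 → {B8}
  B2 → ∅
  B3 → ∅
  B4 → {B8}
  B5 → {B6,B7}
  B6 → {B8}
  B7 → {B8}
  B8 → ∅

φ for z: defs {B0,B2,B5,B6}
  DF⁺ = {B6,B7,B8}

Answer: ["B6", "B7", "B8"]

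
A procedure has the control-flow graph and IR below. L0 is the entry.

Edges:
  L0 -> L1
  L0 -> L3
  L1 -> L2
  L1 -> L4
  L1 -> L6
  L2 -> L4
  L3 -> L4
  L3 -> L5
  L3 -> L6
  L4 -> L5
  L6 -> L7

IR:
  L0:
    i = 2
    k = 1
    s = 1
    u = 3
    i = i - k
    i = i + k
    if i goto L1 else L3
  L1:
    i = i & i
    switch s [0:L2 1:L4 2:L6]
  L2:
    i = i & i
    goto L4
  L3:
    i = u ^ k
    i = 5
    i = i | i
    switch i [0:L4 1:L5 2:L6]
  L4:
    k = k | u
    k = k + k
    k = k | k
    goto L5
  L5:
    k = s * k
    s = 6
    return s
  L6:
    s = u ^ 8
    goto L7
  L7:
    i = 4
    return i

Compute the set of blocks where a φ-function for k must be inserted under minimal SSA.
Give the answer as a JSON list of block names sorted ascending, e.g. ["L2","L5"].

idom tree: L1←L0 L2←L1 L3←L0 L4←L0 L5←L0 L6←L0 L7←L6
Join-block Dom:
  L4: preds {L1,L2,L3}: {L0,L1} ∩ {L0,L1,L2} ∩ {L0,L3} = {L0}; idom=L0
  L5: preds {L3,L4}: {L0,L3} ∩ {L0,L4} = {L0}; idom=L0
  L6: preds {L1,L3}: {L0,L1} ∩ {L0,L3} = {L0}; idom=L0

DF derivation:
  join L4 pred L1: L1 stop@L0
  join L4 pred L2: L2→L1 stop@L0
  join L4 pred L3: L3 stop@L0
  join L5 pred L3: L3 stop@L0
  join L5 pred L4: L4 stop@L0
  join L6 pred L1: L1 stop@L0
  join L6 pred L3: L3 stop@L0
  DF(L0)=∅
  DF(L1)={L4,L6}
  DF(L2)={L4}
  DF(L3)={L4,L5,L6}
  DF(L4)={L5}
  DF(L5)=∅
  DF(L6)=∅
  DF(L7)=∅

φ for k: defs {L0,L4,L5}
  DF⁺ = {L5}

Answer: ["L5"]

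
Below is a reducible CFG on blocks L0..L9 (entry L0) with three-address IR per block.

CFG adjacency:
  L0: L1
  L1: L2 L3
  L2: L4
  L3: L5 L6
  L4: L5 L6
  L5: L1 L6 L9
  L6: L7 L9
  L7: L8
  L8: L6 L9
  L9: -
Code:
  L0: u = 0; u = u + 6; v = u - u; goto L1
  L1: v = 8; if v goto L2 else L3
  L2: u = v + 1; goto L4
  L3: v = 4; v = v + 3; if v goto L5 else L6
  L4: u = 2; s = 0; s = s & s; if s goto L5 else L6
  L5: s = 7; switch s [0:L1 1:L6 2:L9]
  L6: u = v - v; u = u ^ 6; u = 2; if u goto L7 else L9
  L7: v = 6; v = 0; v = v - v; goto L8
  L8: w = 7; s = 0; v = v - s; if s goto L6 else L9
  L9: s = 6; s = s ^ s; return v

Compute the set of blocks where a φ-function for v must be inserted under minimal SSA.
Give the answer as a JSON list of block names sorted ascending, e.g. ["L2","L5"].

idom tree: L1←L0 L2←L1 L3←L1 L4←L2 L5←L1 L6←L1 L7←L6 L8←L7 L9←L1
Dom at joins:
  L1: preds {L0,L5}: {L0} ∩ {L0,L1,L5} = {L0}; idom=L0
  L5: preds {L3,L4}: {L0,L1,L3} ∩ {L0,L1,L2,L4} = {L0,L1}; idom=L1
  L6: preds {L3,L4,L5,L8}: {L0,L1,L3} ∩ {L0,L1,L2,L4} ∩ {L0,L1,L5} ∩ {L0,L1,L6,L7,L8} = {L0,L1}; idom=L1
  L9: preds {L5,L6,L8}: {L0,L1,L5} ∩ {L0,L1,L6} ∩ {L0,L1,L6,L7,L8} = {L0,L1}; idom=L1

Frontier:
  L1←L0: walk · to L0
  L1←L5: walk L5→L1 to L0
  L5←L3: walk L3 to L1
  L5←L4: walk L4→L2 to L1
  L6←L3: walk L3 to L1
  L6←L4: walk L4→L2 to L1
  L6←L5: walk L5 to L1
  L6←L8: walk L8→L7→L6 to L1
  L9←L5: walk L5 to L1
  L9←L6: walk L6 to L1
  L9←L8: walk L8→L7→L6 to L1
  DF(L0)=∅
  DF(L1)={L1}
  DF(L2)={L5,L6}
  DF(L3)={L5,L6}
  DF(L4)={L5,L6}
  DF(L5)={L1,L6,L9}
  DF(L6)={L6,L9}
  DF(L7)={L6,L9}
  DF(L8)={L6,L9}
  DF(L9)=∅

φ for v: defs {L0,L1,L3,L7,L8}
  DF⁺ = {L1,L5,L6,L9}

Answer: ["L1", "L5", "L6", "L9"]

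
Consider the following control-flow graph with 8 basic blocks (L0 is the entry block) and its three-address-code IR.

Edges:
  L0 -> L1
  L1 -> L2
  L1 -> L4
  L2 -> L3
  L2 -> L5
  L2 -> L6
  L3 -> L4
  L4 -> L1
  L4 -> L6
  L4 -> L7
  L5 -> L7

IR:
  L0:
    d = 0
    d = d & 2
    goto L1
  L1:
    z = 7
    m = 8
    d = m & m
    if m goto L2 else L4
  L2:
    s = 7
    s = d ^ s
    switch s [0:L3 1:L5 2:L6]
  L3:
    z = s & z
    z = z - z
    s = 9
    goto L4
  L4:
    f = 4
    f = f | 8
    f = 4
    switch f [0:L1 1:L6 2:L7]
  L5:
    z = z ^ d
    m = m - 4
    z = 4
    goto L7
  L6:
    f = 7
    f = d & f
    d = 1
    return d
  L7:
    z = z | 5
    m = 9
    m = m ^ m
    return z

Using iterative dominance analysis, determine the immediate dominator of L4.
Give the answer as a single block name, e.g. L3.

Answer: L1

Working:
idom tree: L1←L0 L2←L1 L3←L2 L4←L1 L5←L2 L6←L1 L7←L1
Join-block Dom:
  L1: preds {L0,L4}: {L0} ∩ {L0,L1,L4} = {L0}; idom=L0
  L4: preds {L1,L3}: {L0,L1} ∩ {L0,L1,L2,L3} = {L0,L1}; idom=L1
  L6: preds {L2,L4}: {L0,L1,L2} ∩ {L0,L1,L4} = {L0,L1}; idom=L1
  L7: preds {L4,L5}: {L0,L1,L4} ∩ {L0,L1,L2,L5} = {L0,L1}; idom=L1

idom(L4) = L1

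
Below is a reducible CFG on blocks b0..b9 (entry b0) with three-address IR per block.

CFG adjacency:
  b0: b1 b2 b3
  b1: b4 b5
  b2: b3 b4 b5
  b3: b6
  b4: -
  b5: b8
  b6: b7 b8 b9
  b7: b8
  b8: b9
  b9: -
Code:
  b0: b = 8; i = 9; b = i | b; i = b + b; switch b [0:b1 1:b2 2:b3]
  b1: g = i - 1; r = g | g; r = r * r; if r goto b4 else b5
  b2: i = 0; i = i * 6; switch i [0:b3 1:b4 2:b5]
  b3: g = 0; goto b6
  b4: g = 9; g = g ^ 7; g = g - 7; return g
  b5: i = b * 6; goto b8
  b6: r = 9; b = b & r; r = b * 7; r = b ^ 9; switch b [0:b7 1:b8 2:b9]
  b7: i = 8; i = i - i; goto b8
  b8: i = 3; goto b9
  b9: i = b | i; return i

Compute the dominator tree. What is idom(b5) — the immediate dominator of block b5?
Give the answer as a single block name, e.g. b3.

idom tree: b1←b0 b2←b0 b3←b0 b4←b0 b5←b0 b6←b3 b7←b6 b8←b0 b9←b0
Dom∩ at merges:
  b3: preds {b0,b2}: {b0} ∩ {b0,b2} = {b0}; idom=b0
  b4: preds {b1,b2}: {b0,b1} ∩ {b0,b2} = {b0}; idom=b0
  b5: preds {b1,b2}: {b0,b1} ∩ {b0,b2} = {b0}; idom=b0
  b8: preds {b5,b6,b7}: {b0,b5} ∩ {b0,b3,b6} ∩ {b0,b3,b6,b7} = {b0}; idom=b0
  b9: preds {b6,b8}: {b0,b3,b6} ∩ {b0,b8} = {b0}; idom=b0

idom(b5) = b0

Answer: b0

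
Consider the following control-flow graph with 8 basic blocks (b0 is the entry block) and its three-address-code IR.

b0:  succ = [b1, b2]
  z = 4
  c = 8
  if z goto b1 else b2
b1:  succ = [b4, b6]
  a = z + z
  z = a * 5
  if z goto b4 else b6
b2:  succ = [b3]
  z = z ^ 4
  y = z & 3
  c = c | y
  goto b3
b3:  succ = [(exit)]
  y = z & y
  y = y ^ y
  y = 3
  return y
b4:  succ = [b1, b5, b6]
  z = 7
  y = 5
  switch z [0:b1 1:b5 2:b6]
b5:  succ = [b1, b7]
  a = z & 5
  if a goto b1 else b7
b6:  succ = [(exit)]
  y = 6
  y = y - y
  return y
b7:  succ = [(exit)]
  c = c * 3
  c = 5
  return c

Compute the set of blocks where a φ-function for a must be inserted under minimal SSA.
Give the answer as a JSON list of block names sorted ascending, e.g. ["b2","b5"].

idom tree: b1←b0 b2←b0 b3←b2 b4←b1 b5←b4 b6←b1 b7←b5
Dom at joins:
  b1: preds {b0,b4,b5}: {b0} ∩ {b0,b1,b4} ∩ {b0,b1,b4,b5} = {b0}; idom=b0
  b6: preds {b1,b4}: {b0,b1} ∩ {b0,b1,b4} = {b0,b1}; idom=b1

DF walk-up:
  b1←b0: walk · to b0
  b1←b4: walk b4→b1 to b0
  b1←b5: walk b5→b4→b1 to b0
  b6←b1: walk · to b1
  b6←b4: walk b4 to b1
  DF(b0)=∅
  DF(b1)={b1}
  DF(b2)=∅
  DF(b3)=∅
  DF(b4)={b1,b6}
  DF(b5)={b1}
  DF(b6)=∅
  DF(b7)=∅

φ for a: defs {b1,b5}
  DF⁺ = {b1}

Answer: ["b1"]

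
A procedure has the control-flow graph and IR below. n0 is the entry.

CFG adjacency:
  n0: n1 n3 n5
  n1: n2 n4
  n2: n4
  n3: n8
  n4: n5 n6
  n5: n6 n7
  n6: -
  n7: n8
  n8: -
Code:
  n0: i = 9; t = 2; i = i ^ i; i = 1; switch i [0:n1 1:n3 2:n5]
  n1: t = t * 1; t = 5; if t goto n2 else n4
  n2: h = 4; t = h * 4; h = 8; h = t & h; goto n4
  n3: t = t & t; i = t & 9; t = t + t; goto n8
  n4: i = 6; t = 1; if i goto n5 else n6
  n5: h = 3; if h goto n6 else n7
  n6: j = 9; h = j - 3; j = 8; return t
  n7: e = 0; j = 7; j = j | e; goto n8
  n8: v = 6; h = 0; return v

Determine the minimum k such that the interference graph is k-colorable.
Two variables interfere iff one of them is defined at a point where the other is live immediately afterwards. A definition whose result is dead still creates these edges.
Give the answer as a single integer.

Answer: 2

Derivation:
Block summaries:
  n0 def {i,t} use ∅
  n1 def {t} use {t}
  n2 def {h,t} use ∅
  n3 def {i,t} use {t}
  n4 def {i,t} use ∅
  n5 def {h} use ∅
  n6 def {h,j} use {t}
  n7 def {e,j} use ∅
  n8 def {h,v} use ∅

Backward fixpoint:
  live n0: ∅→{t}
  live n1: {t}→∅
  live n2: ∅→∅
  live n3: {t}→∅
  live n4: ∅→{t}
  live n5: {t}→{t}
  live n6: {t}→∅
  live n7: ∅→∅
  live n8: ∅→∅

Conflict graph:
  e — {j}
  h — {t,v}
  i — {t}
  j — {e,t}
  t — {h,i,j}
  v — {h}

Chromatic number:
  clique {e,j} ⇒ need ≥ 2
  2-colouring: R0={e,t,v}  R1={h,i,j}
  χ = 2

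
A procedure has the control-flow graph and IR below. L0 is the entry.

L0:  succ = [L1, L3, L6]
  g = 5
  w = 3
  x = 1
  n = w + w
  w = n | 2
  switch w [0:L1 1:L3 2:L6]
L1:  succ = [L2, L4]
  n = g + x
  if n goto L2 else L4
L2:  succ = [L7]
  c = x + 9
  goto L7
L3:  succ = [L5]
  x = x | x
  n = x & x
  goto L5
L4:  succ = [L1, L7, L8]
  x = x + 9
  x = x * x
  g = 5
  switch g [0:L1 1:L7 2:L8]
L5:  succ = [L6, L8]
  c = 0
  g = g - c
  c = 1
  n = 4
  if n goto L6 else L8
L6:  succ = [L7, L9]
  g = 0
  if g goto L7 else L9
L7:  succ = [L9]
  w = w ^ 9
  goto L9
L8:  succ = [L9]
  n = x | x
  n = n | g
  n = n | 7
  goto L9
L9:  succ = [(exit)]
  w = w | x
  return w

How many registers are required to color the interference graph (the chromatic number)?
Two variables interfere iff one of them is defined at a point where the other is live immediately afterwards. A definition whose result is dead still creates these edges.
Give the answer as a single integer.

Per-block:
  L0: {g,n,w,x} / ∅
  L1: {n} / {g,x}
  L2: {c} / {x}
  L3: {n,x} / {x}
  L4: {g,x} / {x}
  L5: {c,g,n} / {g}
  L6: {g} / ∅
  L7: {w} / {w}
  L8: {n} / {g,x}
  L9: {w} / {w,x}

Live sets:
  live L0: ∅→{g,w,x}
  live L1: {g,w,x}→{w,x}
  live L2: {w,x}→{w,x}
  live L3: {g,w,x}→{g,w,x}
  live L4: {w,x}→{g,w,x}
  live L5: {g,w,x}→{g,w,x}
  live L6: {w,x}→{w,x}
  live L7: {w,x}→{w,x}
  live L8: {g,w,x}→{w,x}
  live L9: {w,x}→∅

Conflict graph:
  c: {g,w,x}
  g: {c,n,w,x}
  n: {g,w,x}
  w: {c,g,n,x}
  x: {c,g,n,w}

Colouring:
  clique {c,g,w,x} ⇒ need ≥ 4
  4-colouring: r0={g}  r1={w}  r2={x}  r3={c,n}
  χ = 4

Answer: 4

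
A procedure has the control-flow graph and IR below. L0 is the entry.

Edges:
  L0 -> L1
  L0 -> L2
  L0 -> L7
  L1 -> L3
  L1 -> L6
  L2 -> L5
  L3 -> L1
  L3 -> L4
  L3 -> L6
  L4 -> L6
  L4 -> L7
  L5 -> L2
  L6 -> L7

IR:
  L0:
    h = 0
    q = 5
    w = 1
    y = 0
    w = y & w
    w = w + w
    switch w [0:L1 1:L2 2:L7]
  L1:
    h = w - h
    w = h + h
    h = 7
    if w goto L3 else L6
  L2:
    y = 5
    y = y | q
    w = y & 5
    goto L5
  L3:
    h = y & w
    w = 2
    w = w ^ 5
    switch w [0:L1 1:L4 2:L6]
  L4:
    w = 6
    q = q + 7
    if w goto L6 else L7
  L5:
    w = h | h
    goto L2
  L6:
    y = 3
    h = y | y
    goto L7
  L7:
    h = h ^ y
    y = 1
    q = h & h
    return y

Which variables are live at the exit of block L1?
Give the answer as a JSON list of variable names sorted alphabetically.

Answer: ["q", "w", "y"]

Analysis:
Block summaries:
  L0: def={h,q,w,y} ue=∅
  L1: def={h,w} ue={h,w}
  L2: def={w,y} ue={q}
  L3: def={h,w} ue={w,y}
  L4: def={q,w} ue={q}
  L5: def={w} ue={h}
  L6: def={h,y} ue=∅
  L7: def={h,q,y} ue={h,y}

Liveness:
  live L0: ∅→{h,q,w,y}
  live L1: {h,q,w,y}→{q,w,y}
  live L2: {h,q}→{h,q}
  live L3: {q,w,y}→{h,q,w,y}
  live L4: {h,q,y}→{h,y}
  live L5: {h,q}→{h,q}
  live L6: ∅→{h,y}
  live L7: {h,y}→∅

live-out(L1) = ["q", "w", "y"]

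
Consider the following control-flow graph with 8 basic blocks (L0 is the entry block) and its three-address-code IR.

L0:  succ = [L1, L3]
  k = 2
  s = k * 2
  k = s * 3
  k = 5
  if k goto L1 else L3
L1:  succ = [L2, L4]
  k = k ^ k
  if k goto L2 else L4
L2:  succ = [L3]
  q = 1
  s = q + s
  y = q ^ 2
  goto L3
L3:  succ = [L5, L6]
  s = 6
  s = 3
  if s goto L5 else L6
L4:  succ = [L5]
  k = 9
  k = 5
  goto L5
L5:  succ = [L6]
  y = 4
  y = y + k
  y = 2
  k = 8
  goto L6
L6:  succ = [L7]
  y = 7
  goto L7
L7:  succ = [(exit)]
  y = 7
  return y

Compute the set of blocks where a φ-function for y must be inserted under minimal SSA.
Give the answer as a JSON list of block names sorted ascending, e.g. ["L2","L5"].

Answer: ["L3", "L5", "L6"]

Analysis:
idom tree: L1←L0 L2←L1 L3←L0 L4←L1 L5←L0 L6←L0 L7←L6
Dom∩ at merges:
  L3: preds {L0,L2}: {L0} ∩ {L0,L1,L2} = {L0}; idom=L0
  L5: preds {L3,L4}: {L0,L3} ∩ {L0,L1,L4} = {L0}; idom=L0
  L6: preds {L3,L5}: {L0,L3} ∩ {L0,L5} = {L0}; idom=L0

Frontier:
  L3←L0: walk · to L0
  L3←L2: walk L2→L1 to L0
  L5←L3: walk L3 to L0
  L5←L4: walk L4→L1 to L0
  L6←L3: walk L3 to L0
  L6←L5: walk L5 to L0
  L0: DF=∅
  L1: DF={L3,L5}
  L2: DF={L3}
  L3: DF={L5,L6}
  L4: DF={L5}
  L5: DF={L6}
  L6: DF=∅
  L7: DF=∅

φ for y: defs {L2,L5,L6,L7}
  DF⁺ = {L3,L5,L6}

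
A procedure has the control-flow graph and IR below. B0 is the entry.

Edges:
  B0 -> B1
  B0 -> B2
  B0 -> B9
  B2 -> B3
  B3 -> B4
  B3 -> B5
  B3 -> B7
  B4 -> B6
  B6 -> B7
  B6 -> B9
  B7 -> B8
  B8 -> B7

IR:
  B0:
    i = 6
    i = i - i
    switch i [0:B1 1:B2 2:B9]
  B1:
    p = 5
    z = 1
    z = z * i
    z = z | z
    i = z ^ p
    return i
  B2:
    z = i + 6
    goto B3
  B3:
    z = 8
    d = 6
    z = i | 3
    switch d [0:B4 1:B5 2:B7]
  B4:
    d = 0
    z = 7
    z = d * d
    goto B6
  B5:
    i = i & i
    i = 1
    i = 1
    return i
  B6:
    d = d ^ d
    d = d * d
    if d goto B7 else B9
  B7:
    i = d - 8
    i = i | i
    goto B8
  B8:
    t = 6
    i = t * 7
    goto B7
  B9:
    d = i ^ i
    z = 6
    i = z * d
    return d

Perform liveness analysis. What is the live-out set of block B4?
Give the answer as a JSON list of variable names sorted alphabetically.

Answer: ["d", "i"]

Analysis:
Per-block:
  B0: def={i} ue=∅
  B1: def={i,p,z} ue={i}
  B2: def={z} ue={i}
  B3: def={d,z} ue={i}
  B4: def={d,z} ue=∅
  B5: def={i} ue={i}
  B6: def={d} ue={d}
  B7: def={i} ue={d}
  B8: def={i,t} ue=∅
  B9: def={d,i,z} ue={i}

Liveness:
  B0: in=∅ out={i}
  B1: in={i} out=∅
  B2: in={i} out={i}
  B3: in={i} out={d,i}
  B4: in={i} out={d,i}
  B5: in={i} out=∅
  B6: in={d,i} out={d,i}
  B7: in={d} out={d}
  B8: in={d} out={d}
  B9: in={i} out=∅

live-out(B4) = ["d", "i"]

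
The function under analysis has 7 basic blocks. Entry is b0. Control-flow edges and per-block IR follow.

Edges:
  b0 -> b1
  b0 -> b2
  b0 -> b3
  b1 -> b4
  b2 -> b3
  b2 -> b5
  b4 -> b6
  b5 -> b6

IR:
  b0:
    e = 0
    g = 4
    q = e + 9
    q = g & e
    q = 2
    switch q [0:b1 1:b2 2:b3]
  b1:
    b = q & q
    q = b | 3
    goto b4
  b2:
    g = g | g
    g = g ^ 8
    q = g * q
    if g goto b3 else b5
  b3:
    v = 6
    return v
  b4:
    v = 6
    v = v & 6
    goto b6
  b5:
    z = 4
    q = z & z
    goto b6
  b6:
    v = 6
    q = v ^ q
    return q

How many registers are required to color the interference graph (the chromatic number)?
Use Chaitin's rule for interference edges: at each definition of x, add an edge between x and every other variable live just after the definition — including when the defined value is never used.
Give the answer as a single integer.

Answer: 3

Derivation:
Block summaries:
  b0: {e,g,q} / ∅
  b1: {b,q} / {q}
  b2: {g,q} / {g,q}
  b3: {v} / ∅
  b4: {v} / ∅
  b5: {q,z} / ∅
  b6: {q,v} / {q}

Live sets:
  live b0: ∅→{g,q}
  live b1: {q}→{q}
  live b2: {g,q}→∅
  live b3: ∅→∅
  live b4: {q}→{q}
  live b5: ∅→{q}
  live b6: {q}→∅

Interfere edges:
  b: ∅
  e: {g,q}
  g: {e,q}
  q: {e,g,v}
  v: {q}
  z: ∅

Chromatic number:
  clique {e,g,q} ⇒ need ≥ 3
  3-colouring: c0={b,q,z}  c1={e,v}  c2={g}
  χ = 3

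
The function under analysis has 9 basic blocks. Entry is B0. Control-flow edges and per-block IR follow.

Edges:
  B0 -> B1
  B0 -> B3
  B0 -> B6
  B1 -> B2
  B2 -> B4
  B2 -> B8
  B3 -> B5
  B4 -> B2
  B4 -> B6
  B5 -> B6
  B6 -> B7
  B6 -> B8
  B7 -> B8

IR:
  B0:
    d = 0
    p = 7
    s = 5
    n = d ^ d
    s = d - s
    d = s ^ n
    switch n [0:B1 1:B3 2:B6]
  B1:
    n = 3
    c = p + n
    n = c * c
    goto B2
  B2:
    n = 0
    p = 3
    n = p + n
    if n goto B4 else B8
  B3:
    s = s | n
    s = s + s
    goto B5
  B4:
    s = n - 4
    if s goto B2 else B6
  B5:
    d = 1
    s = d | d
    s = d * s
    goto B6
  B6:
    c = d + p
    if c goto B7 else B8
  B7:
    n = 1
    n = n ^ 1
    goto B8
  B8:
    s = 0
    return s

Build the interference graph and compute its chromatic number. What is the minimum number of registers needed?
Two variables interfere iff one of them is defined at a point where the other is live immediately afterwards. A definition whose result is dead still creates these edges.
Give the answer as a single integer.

Answer: 4

Analysis:
Per-block:
  B0: def={d,n,p,s} ue=∅
  B1: def={c,n} ue={p}
  B2: def={n,p} ue=∅
  B3: def={s} ue={n,s}
  B4: def={s} ue={n}
  B5: def={d,s} ue=∅
  B6: def={c} ue={d,p}
  B7: def={n} ue=∅
  B8: def={s} ue=∅

Liveness:
  B0 li=∅ lo={d,n,p,s}
  B1 li={d,p} lo={d}
  B2 li={d} lo={d,n,p}
  B3 li={n,p,s} lo={p}
  B4 li={d,n,p} lo={d,p}
  B5 li={p} lo={d,p}
  B6 li={d,p} lo=∅
  B7 li=∅ lo=∅
  B8 li=∅ lo=∅

Interfere edges:
  c: {d}
  d: {c,n,p,s}
  n: {d,p,s}
  p: {d,n,s}
  s: {d,n,p}

Colouring:
  clique {d,n,p,s} ⇒ need ≥ 4
  assign c→R1 d→R0 n→R1 p→R2 s→R3 — no edge inside a register ⇒ χ ≤ 4
  χ = 4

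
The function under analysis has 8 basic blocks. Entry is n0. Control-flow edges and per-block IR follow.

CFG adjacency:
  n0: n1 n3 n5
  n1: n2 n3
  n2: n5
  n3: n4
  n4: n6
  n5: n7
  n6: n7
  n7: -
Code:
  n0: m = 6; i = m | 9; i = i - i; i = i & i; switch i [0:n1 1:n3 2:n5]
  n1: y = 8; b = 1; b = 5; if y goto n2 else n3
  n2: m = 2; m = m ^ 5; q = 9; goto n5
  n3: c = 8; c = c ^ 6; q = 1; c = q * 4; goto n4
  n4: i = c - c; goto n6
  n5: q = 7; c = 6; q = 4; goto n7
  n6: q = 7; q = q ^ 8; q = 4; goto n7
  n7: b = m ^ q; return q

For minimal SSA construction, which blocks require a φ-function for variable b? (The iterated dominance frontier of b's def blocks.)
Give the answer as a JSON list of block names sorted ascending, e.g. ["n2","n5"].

Answer: ["n3", "n5", "n7"]

Working:
idom tree: n1←n0 n2←n1 n3←n0 n4←n3 n5←n0 n6←n4 n7←n0
Dom at joins:
  n3: preds {n0,n1}: {n0} ∩ {n0,n1} = {n0}; idom=n0
  n5: preds {n0,n2}: {n0} ∩ {n0,n1,n2} = {n0}; idom=n0
  n7: preds {n5,n6}: {n0,n5} ∩ {n0,n3,n4,n6} = {n0}; idom=n0

Frontier:
  n3←n0: walk · to n0
  n3←n1: walk n1 to n0
  n5←n0: walk · to n0
  n5←n2: walk n2→n1 to n0
  n7←n5: walk n5 to n0
  n7←n6: walk n6→n4→n3 to n0
  n0: DF=∅
  n1: DF={n3,n5}
  n2: DF={n5}
  n3: DF={n7}
  n4: DF={n7}
  n5: DF={n7}
  n6: DF={n7}
  n7: DF=∅

φ for b: defs {n1,n7}
  DF⁺ = {n3,n5,n7}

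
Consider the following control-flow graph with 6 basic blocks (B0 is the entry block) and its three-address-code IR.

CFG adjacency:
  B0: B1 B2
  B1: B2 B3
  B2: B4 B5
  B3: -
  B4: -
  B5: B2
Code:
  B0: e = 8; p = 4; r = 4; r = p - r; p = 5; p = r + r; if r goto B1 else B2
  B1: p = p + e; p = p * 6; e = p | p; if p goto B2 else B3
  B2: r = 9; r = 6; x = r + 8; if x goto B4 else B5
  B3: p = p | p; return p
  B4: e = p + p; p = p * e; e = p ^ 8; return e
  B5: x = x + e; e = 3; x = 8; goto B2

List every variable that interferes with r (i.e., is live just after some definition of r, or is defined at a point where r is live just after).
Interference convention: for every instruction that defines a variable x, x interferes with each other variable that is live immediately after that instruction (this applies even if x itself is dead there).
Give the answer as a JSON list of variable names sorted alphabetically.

Per-block:
  B0: {e,p,r} / ∅
  B1: {e,p} / {e,p}
  B2: {r,x} / ∅
  B3: {p} / {p}
  B4: {e,p} / {p}
  B5: {e,x} / {e,x}

Live sets:
  B0 li=∅ lo={e,p}
  B1 li={e,p} lo={e,p}
  B2 li={e,p} lo={e,p,x}
  B3 li={p} lo=∅
  B4 li={p} lo=∅
  B5 li={e,p,x} lo={e,p}

Interference:
  e↔{p,r,x}
  p↔{e,r,x}
  r↔{e,p}
  x↔{e,p}

N(r) = ["e", "p"]

Answer: ["e", "p"]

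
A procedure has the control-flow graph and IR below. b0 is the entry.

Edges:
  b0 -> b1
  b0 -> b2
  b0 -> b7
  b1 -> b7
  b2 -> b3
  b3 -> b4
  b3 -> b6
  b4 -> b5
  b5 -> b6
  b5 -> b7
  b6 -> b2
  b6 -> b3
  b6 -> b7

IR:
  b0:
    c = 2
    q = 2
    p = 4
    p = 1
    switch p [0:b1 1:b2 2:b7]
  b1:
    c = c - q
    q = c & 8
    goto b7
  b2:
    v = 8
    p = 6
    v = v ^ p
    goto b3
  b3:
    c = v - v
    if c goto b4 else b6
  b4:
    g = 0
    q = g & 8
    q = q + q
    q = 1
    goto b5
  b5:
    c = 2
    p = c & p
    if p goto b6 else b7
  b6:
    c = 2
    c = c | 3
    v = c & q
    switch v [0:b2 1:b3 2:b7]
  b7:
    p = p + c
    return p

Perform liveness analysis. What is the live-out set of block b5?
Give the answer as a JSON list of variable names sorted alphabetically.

Block summaries:
  b0 def {c,p,q} use ∅
  b1 def {c,q} use {c,q}
  b2 def {p,v} use ∅
  b3 def {c} use {v}
  b4 def {g,q} use ∅
  b5 def {c,p} use {p}
  b6 def {c,v} use {q}
  b7 def {p} use {c,p}

Backward fixpoint:
  b0 li=∅ lo={c,p,q}
  b1 li={c,p,q} lo={c,p}
  b2 li={q} lo={p,q,v}
  b3 li={p,q,v} lo={p,q}
  b4 li={p} lo={p,q}
  b5 li={p,q} lo={c,p,q}
  b6 li={p,q} lo={c,p,q,v}
  b7 li={c,p} lo=∅

live-out(b5) = ["c", "p", "q"]

Answer: ["c", "p", "q"]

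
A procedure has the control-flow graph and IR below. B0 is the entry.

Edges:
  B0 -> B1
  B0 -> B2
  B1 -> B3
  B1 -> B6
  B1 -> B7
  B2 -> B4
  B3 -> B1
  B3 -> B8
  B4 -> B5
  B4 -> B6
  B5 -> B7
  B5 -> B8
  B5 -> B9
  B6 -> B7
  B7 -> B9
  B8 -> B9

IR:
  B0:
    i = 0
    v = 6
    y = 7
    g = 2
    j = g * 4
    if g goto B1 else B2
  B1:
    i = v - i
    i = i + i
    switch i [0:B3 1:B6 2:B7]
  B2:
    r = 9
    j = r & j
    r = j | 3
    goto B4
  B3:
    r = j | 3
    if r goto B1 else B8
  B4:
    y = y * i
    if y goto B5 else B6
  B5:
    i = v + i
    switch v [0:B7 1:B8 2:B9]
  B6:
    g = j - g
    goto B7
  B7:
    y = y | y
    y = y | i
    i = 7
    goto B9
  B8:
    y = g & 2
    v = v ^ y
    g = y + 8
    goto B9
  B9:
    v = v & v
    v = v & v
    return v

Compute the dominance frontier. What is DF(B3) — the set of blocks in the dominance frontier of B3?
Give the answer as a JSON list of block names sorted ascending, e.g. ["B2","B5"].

idom tree: B1←B0 B2←B0 B3←B1 B4←B2 B5←B4 B6←B0 B7←B0 B8←B0 B9←B0
Join-block Dom:
  B1: preds {B0,B3}: {B0} ∩ {B0,B1,B3} = {B0}; idom=B0
  B6: preds {B1,B4}: {B0,B1} ∩ {B0,B2,B4} = {B0}; idom=B0
  B7: preds {B1,B5,B6}: {B0,B1} ∩ {B0,B2,B4,B5} ∩ {B0,B6} = {B0}; idom=B0
  B8: preds {B3,B5}: {B0,B1,B3} ∩ {B0,B2,B4,B5} = {B0}; idom=B0
  B9: preds {B5,B7,B8}: {B0,B2,B4,B5} ∩ {B0,B7} ∩ {B0,B8} = {B0}; idom=B0

Frontier:
  B1←B0: walk · to B0
  B1←B3: walk B3→B1 to B0
  B6←B1: walk B1 to B0
  B6←B4: walk B4→B2 to B0
  B7←B1: walk B1 to B0
  B7←B5: walk B5→B4→B2 to B0
  B7←B6: walk B6 to B0
  B8←B3: walk B3→B1 to B0
  B8←B5: walk B5→B4→B2 to B0
  B9←B5: walk B5→B4→B2 to B0
  B9←B7: walk B7 to B0
  B9←B8: walk B8 to B0
  B0 → ∅
  B1 → {B1,B6,B7,B8}
  B2 → {B6,B7,B8,B9}
  B3 → {B1,B8}
  B4 → {B6,B7,B8,B9}
  B5 → {B7,B8,B9}
  B6 → {B7}
  B7 → {B9}
  B8 → {B9}
  B9 → ∅

DF(B3) = ["B1", "B8"]

Answer: ["B1", "B8"]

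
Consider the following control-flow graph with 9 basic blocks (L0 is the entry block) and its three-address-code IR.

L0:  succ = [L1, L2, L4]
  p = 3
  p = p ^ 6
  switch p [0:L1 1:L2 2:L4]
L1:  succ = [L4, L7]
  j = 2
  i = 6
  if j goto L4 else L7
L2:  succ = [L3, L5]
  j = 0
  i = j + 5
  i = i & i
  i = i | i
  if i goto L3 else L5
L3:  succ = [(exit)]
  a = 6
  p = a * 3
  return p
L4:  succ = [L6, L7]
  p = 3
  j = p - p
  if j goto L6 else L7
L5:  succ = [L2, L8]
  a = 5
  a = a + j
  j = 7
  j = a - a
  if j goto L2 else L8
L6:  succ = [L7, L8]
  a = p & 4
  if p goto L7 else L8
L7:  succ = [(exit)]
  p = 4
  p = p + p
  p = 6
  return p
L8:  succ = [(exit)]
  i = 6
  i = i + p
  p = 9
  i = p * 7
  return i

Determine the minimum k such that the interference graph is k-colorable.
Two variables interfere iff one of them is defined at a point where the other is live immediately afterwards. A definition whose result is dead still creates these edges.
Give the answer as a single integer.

Per-block:
  L0: def={p} ue=∅
  L1: def={i,j} ue=∅
  L2: def={i,j} ue=∅
  L3: def={a,p} ue=∅
  L4: def={j,p} ue=∅
  L5: def={a,j} ue={j}
  L6: def={a} ue={p}
  L7: def={p} ue=∅
  L8: def={i,p} ue={p}

Live sets:
  L0: in=∅ out={p}
  L1: in=∅ out=∅
  L2: in={p} out={j,p}
  L3: in=∅ out=∅
  L4: in=∅ out={p}
  L5: in={j,p} out={p}
  L6: in={p} out={p}
  L7: in=∅ out=∅
  L8: in={p} out=∅

Interference:
  a: {j,p}
  i: {j,p}
  j: {a,i,p}
  p: {a,i,j}

Chromatic number:
  {a,j,p} pairwise interfere (3-clique) ⇒ χ ≥ 3
  assign a→R2 i→R2 j→R0 p→R1 — no edge inside a register ⇒ χ ≤ 3
  χ = 3

Answer: 3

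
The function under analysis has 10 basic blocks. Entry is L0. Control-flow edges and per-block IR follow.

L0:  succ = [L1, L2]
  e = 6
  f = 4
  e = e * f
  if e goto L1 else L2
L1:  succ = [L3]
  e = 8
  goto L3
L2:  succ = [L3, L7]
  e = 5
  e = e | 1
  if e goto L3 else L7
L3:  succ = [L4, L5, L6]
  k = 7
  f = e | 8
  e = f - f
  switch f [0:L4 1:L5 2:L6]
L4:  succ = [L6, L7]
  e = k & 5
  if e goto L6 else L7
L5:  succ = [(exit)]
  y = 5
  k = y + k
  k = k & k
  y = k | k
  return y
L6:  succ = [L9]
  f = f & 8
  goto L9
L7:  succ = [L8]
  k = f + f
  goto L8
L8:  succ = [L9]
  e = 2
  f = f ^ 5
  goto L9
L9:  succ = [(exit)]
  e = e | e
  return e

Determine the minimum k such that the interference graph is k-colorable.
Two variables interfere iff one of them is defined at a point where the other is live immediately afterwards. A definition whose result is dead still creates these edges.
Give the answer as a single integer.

Block summaries:
  L0: def={e,f} ue=∅
  L1: def={e} ue=∅
  L2: def={e} ue=∅
  L3: def={e,f,k} ue={e}
  L4: def={e} ue={k}
  L5: def={k,y} ue={k}
  L6: def={f} ue={f}
  L7: def={k} ue={f}
  L8: def={e,f} ue={f}
  L9: def={e} ue={e}

Live sets:
  live L0: ∅→{f}
  live L1: ∅→{e}
  live L2: {f}→{e,f}
  live L3: {e}→{e,f,k}
  live L4: {f,k}→{e,f}
  live L5: {k}→∅
  live L6: {e,f}→{e}
  live L7: {f}→{f}
  live L8: {f}→{e}
  live L9: {e}→∅

Interfere edges:
  e — {f,k}
  f — {e,k}
  k — {e,f,y}
  y — {k}

Registers:
  {e,f,k} pairwise interfere (3-clique) ⇒ χ ≥ 3
  3-colouring: c0={k}  c1={e,y}  c2={f}
  χ = 3

Answer: 3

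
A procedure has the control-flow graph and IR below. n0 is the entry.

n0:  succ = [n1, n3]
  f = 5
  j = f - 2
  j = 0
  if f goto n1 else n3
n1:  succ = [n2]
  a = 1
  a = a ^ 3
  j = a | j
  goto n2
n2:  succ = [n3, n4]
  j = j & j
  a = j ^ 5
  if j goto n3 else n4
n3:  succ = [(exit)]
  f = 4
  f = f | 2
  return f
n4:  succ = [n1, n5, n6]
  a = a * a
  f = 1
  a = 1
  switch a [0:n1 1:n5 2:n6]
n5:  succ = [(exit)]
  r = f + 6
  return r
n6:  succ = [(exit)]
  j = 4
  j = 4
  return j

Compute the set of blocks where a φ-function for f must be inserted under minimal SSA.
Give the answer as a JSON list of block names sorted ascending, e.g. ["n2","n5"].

Answer: ["n1", "n3"]

Working:
idom tree: n1←n0 n2←n1 n3←n0 n4←n2 n5←n4 n6←n4
Join-block Dom:
  n1: preds {n0,n4}: {n0} ∩ {n0,n1,n2,n4} = {n0}; idom=n0
  n3: preds {n0,n2}: {n0} ∩ {n0,n1,n2} = {n0}; idom=n0

Frontier:
  n1←n0: walk · to n0
  n1←n4: walk n4→n2→n1 to n0
  n3←n0: walk · to n0
  n3←n2: walk n2→n1 to n0
  DF(n0)=∅
  DF(n1)={n1,n3}
  DF(n2)={n1,n3}
  DF(n3)=∅
  DF(n4)={n1}
  DF(n5)=∅
  DF(n6)=∅

φ for f: defs {n0,n3,n4}
  DF⁺ = {n1,n3}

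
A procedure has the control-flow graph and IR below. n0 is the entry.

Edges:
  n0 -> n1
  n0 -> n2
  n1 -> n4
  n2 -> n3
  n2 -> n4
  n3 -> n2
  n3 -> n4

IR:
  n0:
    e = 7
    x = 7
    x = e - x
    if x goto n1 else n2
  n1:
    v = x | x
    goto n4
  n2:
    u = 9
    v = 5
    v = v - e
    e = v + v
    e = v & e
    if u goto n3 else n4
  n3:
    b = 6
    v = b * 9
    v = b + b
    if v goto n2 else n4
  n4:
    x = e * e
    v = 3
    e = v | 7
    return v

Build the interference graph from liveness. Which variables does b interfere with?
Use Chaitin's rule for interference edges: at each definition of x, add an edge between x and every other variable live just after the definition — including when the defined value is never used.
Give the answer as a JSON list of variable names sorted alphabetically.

Answer: ["e", "v"]

Working:
Per-block:
  n0: def={e,x} ue=∅
  n1: def={v} ue={x}
  n2: def={e,u,v} ue={e}
  n3: def={b,v} ue=∅
  n4: def={e,v,x} ue={e}

Live sets:
  n0 li=∅ lo={e,x}
  n1 li={e,x} lo={e}
  n2 li={e} lo={e}
  n3 li={e} lo={e}
  n4 li={e} lo=∅

Interfere edges:
  b — {e,v}
  e — {b,u,v,x}
  u — {e,v}
  v — {b,e,u}
  x — {e}

N(b) = ["e", "v"]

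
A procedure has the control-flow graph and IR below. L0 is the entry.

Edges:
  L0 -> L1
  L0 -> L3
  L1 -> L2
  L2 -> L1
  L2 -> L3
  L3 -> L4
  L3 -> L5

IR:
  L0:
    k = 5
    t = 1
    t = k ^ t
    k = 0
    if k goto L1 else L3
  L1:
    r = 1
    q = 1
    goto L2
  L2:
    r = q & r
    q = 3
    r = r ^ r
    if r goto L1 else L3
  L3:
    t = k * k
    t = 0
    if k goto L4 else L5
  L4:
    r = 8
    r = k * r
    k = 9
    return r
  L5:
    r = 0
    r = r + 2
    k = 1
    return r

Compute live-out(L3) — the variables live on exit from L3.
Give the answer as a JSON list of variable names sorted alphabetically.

Per-block:
  L0 def {k,t} use ∅
  L1 def {q,r} use ∅
  L2 def {q,r} use {q,r}
  L3 def {t} use {k}
  L4 def {k,r} use {k}
  L5 def {k,r} use ∅

Liveness:
  L0: in=∅ out={k}
  L1: in={k} out={k,q,r}
  L2: in={k,q,r} out={k}
  L3: in={k} out={k}
  L4: in={k} out=∅
  L5: in=∅ out=∅

live-out(L3) = ["k"]

Answer: ["k"]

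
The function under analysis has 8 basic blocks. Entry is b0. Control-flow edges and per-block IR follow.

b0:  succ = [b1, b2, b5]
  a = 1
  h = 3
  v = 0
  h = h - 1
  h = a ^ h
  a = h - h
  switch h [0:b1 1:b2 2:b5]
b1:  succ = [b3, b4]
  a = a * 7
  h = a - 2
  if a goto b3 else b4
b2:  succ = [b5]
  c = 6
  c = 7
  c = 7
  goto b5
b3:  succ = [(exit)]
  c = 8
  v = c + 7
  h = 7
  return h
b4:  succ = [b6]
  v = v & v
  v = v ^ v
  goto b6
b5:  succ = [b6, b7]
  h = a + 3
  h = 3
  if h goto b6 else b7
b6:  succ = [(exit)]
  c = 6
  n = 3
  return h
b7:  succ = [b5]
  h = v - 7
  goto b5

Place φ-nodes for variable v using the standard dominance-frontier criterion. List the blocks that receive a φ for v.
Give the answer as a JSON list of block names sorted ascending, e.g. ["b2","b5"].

idom tree: b1←b0 b2←b0 b3←b1 b4←b1 b5←b0 b6←b0 b7←b5
Dom∩ at merges:
  b5: preds {b0,b2,b7}: {b0} ∩ {b0,b2} ∩ {b0,b5,b7} = {b0}; idom=b0
  b6: preds {b4,b5}: {b0,b1,b4} ∩ {b0,b5} = {b0}; idom=b0

Frontier:
  join b5 pred b0: · stop@b0
  join b5 pred b2: b2 stop@b0
  join b5 pred b7: b7→b5 stop@b0
  join b6 pred b4: b4→b1 stop@b0
  join b6 pred b5: b5 stop@b0
  b0 → ∅
  b1 → {b6}
  b2 → {b5}
  b3 → ∅
  b4 → {b6}
  b5 → {b5,b6}
  b6 → ∅
  b7 → {b5}

φ for v: defs {b0,b3,b4}
  DF⁺ = {b6}

Answer: ["b6"]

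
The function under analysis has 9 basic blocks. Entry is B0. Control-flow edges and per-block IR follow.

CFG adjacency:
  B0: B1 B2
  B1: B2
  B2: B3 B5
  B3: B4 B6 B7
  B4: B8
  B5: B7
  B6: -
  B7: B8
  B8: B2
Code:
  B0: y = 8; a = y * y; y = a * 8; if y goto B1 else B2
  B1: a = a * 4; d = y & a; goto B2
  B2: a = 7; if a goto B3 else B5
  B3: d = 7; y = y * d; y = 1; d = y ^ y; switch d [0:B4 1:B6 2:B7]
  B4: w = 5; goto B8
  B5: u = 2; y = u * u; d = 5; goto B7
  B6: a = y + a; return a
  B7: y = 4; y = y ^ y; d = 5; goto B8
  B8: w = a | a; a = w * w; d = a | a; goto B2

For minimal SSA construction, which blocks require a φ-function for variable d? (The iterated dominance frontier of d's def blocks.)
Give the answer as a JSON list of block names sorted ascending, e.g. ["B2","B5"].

Answer: ["B2", "B7", "B8"]

Derivation:
idom tree: B1←B0 B2←B0 B3←B2 B4←B3 B5←B2 B6←B3 B7←B2 B8←B2
Dom at joins:
  B2: preds {B0,B1,B8}: {B0} ∩ {B0,B1} ∩ {B0,B2,B8} = {B0}; idom=B0
  B7: preds {B3,B5}: {B0,B2,B3} ∩ {B0,B2,B5} = {B0,B2}; idom=B2
  B8: preds {B4,B7}: {B0,B2,B3,B4} ∩ {B0,B2,B7} = {B0,B2}; idom=B2

DF derivation:
  B2←B0: walk · to B0
  B2←B1: walk B1 to B0
  B2←B8: walk B8→B2 to B0
  B7←B3: walk B3 to B2
  B7←B5: walk B5 to B2
  B8←B4: walk B4→B3 to B2
  B8←B7: walk B7 to B2
  B0: DF=∅
  B1: DF={B2}
  B2: DF={B2}
  B3: DF={B7,B8}
  B4: DF={B8}
  B5: DF={B7}
  B6: DF=∅
  B7: DF={B8}
  B8: DF={B2}

φ for d: defs {B1,B3,B5,B7,B8}
  DF⁺ = {B2,B7,B8}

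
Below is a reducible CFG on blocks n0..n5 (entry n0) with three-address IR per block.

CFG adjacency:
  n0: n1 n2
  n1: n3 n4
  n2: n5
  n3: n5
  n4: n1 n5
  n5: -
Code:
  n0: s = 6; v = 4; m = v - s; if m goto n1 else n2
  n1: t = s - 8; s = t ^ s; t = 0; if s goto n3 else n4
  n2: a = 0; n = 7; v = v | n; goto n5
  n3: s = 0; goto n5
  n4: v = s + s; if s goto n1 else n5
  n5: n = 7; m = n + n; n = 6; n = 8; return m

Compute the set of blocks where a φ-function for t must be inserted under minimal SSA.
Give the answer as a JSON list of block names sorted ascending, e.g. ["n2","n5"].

idom tree: n1←n0 n2←n0 n3←n1 n4←n1 n5←n0
Join-block Dom:
  n1: preds {n0,n4}: {n0} ∩ {n0,n1,n4} = {n0}; idom=n0
  n5: preds {n2,n3,n4}: {n0,n2} ∩ {n0,n1,n3} ∩ {n0,n1,n4} = {n0}; idom=n0

Frontier:
  join n1 pred n0: · stop@n0
  join n1 pred n4: n4→n1 stop@n0
  join n5 pred n2: n2 stop@n0
  join n5 pred n3: n3→n1 stop@n0
  join n5 pred n4: n4→n1 stop@n0
  n0 → ∅
  n1 → {n1,n5}
  n2 → {n5}
  n3 → {n5}
  n4 → {n1,n5}
  n5 → ∅

φ for t: defs {n1}
  DF⁺ = {n1,n5}

Answer: ["n1", "n5"]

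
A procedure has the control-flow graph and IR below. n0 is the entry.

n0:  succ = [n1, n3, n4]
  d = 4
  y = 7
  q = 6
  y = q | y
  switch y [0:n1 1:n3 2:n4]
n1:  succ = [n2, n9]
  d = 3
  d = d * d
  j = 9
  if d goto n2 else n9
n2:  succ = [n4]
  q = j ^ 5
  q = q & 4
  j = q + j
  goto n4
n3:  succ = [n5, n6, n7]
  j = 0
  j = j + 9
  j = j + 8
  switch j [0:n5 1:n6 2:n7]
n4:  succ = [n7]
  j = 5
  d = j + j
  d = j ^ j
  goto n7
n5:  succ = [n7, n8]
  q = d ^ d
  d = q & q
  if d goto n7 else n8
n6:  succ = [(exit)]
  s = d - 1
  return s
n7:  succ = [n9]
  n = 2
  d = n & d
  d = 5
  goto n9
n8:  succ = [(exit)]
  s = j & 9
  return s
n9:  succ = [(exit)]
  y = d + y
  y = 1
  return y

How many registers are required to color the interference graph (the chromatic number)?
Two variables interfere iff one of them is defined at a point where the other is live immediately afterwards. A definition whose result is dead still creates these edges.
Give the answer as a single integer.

Answer: 4

Analysis:
Block summaries:
  n0: def={d,q,y} ue=∅
  n1: def={d,j} ue=∅
  n2: def={j,q} ue={j}
  n3: def={j} ue=∅
  n4: def={d,j} ue=∅
  n5: def={d,q} ue={d}
  n6: def={s} ue={d}
  n7: def={d,n} ue={d}
  n8: def={s} ue={j}
  n9: def={y} ue={d,y}

Liveness:
  n0 li=∅ lo={d,y}
  n1 li={y} lo={d,j,y}
  n2 li={j,y} lo={y}
  n3 li={d,y} lo={d,j,y}
  n4 li={y} lo={d,y}
  n5 li={d,j,y} lo={d,j,y}
  n6 li={d} lo=∅
  n7 li={d,y} lo={d,y}
  n8 li={j} lo=∅
  n9 li={d,y} lo=∅

Interfere edges:
  d↔{j,n,q,y}
  j↔{d,q,y}
  n↔{d,y}
  q↔{d,j,y}
  s↔∅
  y↔{d,j,n,q}

Registers:
  {d,j,q,y} pairwise interfere (4-clique) ⇒ χ ≥ 4
  4-colouring: r0={d,s}  r1={y}  r2={j,n}  r3={q}
  χ = 4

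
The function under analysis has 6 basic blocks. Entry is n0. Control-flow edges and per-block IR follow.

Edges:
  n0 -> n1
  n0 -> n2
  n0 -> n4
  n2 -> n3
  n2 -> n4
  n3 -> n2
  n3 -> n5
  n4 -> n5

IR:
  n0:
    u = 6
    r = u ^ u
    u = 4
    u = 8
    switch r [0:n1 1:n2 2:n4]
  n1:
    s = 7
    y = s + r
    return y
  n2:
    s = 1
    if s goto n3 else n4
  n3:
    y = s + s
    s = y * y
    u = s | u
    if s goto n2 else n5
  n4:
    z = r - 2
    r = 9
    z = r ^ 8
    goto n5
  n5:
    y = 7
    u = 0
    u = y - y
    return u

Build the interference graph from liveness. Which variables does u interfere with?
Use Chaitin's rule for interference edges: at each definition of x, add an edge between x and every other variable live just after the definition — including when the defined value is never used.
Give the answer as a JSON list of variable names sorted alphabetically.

Answer: ["r", "s", "y"]

Derivation:
def/use:
  n0: {r,u} / ∅
  n1: {s,y} / {r}
  n2: {s} / ∅
  n3: {s,u,y} / {s,u}
  n4: {r,z} / {r}
  n5: {u,y} / ∅

Backward fixpoint:
  live n0: ∅→{r,u}
  live n1: {r}→∅
  live n2: {r,u}→{r,s,u}
  live n3: {r,s,u}→{r,u}
  live n4: {r}→∅
  live n5: ∅→∅

Interference:
  r: {s,u,y}
  s: {r,u}
  u: {r,s,y}
  y: {r,u}
  z: ∅

N(u) = ["r", "s", "y"]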